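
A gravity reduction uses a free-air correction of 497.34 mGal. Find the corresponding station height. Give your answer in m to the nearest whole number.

1612

h = 497.34 / 0.3086 = 1611.60 m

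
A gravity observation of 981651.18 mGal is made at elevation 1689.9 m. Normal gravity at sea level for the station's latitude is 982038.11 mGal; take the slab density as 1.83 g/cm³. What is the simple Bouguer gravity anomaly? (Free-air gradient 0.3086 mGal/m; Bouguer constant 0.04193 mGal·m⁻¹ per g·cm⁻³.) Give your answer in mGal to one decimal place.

Free-air correction = 0.3086 × 1689.9 = 521.50 mGal
Free-air anomaly = 981651.18 − 982038.11 + (521.50) = 134.57 mGal
Bouguer slab correction = 0.04193 × 1.83 × 1689.9 = 129.67 mGal
Simple Bouguer anomaly = 134.57 − (129.67) = 4.90 mGal

4.9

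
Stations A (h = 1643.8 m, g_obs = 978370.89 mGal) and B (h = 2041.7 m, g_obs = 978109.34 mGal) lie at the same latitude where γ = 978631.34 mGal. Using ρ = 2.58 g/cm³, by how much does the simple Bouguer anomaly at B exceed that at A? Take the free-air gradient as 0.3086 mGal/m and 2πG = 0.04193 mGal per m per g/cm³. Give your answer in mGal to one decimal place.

-181.8

Δg_SB(A) = 978370.89 − 978631.34 + 0.3086×1643.8 − 0.04193×2.58×1643.8 = 69.00 mGal
Δg_SB(B) = 978109.34 − 978631.34 + 0.3086×2041.7 − 0.04193×2.58×2041.7 = -112.80 mGal
Difference = -112.80 − (69.00) = -181.80 mGal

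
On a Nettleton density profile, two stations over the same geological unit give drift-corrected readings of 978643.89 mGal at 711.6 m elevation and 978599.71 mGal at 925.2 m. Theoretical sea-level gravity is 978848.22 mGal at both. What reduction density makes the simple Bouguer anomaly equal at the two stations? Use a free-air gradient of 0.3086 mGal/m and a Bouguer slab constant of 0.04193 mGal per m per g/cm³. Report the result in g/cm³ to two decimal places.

Δg_obs = 978599.71 − 978643.89 = -44.18 mGal over Δh = 925.2 − 711.6 = 213.6 m
Equal Bouguer anomalies ⇒ Δg_obs + (0.3086 − 0.04193ρ)·Δh = 0
0.3086 − 0.04193ρ = −Δg_obs/Δh = 0.20684
ρ = (0.3086 − 0.20684) / 0.04193 = 2.43 g/cm³

2.43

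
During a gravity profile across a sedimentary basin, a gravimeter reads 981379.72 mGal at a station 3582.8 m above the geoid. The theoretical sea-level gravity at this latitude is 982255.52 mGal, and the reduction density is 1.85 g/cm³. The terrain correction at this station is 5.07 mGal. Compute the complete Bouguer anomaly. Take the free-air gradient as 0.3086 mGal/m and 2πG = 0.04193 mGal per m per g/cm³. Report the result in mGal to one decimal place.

Free-air correction = 0.3086 × 3582.8 = 1105.65 mGal
Free-air anomaly = 981379.72 − 982255.52 + (1105.65) = 229.85 mGal
Bouguer slab correction = 0.04193 × 1.85 × 3582.8 = 277.92 mGal
Simple Bouguer anomaly = 229.85 − (277.92) = -48.07 mGal
Complete Bouguer anomaly = -48.07 + 5.07 = -43.00 mGal

-43.0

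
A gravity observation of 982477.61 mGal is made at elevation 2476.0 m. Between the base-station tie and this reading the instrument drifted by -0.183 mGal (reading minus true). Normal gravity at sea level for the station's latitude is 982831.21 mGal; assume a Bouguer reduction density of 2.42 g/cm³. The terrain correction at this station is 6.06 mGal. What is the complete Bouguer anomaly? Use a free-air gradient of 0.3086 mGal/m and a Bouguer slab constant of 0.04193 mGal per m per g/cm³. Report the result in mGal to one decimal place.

165.5

Drift-corrected reading = 982477.61 − (-0.183) = 982477.793 mGal
Free-air correction = 0.3086 × 2476.0 = 764.09 mGal
Free-air anomaly = 982477.793 − 982831.21 + (764.09) = 410.673 mGal
Bouguer slab correction = 0.04193 × 2.42 × 2476.0 = 251.24 mGal
Simple Bouguer anomaly = 410.673 − (251.24) = 159.433 mGal
Complete Bouguer anomaly = 159.433 + 6.06 = 165.493 mGal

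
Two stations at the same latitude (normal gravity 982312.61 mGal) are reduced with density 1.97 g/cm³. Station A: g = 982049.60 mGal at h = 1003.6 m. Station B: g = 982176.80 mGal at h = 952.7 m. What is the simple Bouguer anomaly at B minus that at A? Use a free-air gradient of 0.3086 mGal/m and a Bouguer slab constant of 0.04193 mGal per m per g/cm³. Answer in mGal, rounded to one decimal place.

Δg_SB(A) = 982049.60 − 982312.61 + 0.3086×1003.6 − 0.04193×1.97×1003.6 = -36.20 mGal
Δg_SB(B) = 982176.80 − 982312.61 + 0.3086×952.7 − 0.04193×1.97×952.7 = 79.50 mGal
Difference = 79.50 − (-36.20) = 115.70 mGal

115.7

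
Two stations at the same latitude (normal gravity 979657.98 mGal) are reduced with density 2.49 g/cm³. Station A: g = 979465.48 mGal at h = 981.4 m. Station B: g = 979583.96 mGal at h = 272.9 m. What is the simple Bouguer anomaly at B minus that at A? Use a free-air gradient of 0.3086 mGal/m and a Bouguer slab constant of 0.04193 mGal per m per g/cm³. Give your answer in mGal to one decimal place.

-26.2

Δg_SB(A) = 979465.48 − 979657.98 + 0.3086×981.4 − 0.04193×2.49×981.4 = 7.90 mGal
Δg_SB(B) = 979583.96 − 979657.98 + 0.3086×272.9 − 0.04193×2.49×272.9 = -18.30 mGal
Difference = -18.30 − (7.90) = -26.20 mGal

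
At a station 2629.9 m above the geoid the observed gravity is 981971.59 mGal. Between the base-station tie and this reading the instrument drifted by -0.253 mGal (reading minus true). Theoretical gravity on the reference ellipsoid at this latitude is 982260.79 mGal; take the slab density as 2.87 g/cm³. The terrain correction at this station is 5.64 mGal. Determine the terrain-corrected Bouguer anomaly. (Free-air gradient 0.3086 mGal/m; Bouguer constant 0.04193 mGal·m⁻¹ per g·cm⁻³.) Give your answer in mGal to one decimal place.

211.8

Drift-corrected reading = 981971.59 − (-0.253) = 981971.843 mGal
Free-air correction = 0.3086 × 2629.9 = 811.59 mGal
Free-air anomaly = 981971.843 − 982260.79 + (811.59) = 522.643 mGal
Bouguer slab correction = 0.04193 × 2.87 × 2629.9 = 316.48 mGal
Simple Bouguer anomaly = 522.643 − (316.48) = 206.163 mGal
Complete Bouguer anomaly = 206.163 + 5.64 = 211.803 mGal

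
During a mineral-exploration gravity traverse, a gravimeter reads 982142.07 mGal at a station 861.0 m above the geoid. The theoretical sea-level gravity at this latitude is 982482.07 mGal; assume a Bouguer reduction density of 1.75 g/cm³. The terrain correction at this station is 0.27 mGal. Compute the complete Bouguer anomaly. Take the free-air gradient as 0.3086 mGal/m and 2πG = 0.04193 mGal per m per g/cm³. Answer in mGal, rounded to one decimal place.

Free-air correction = 0.3086 × 861.0 = 265.70 mGal
Free-air anomaly = 982142.07 − 982482.07 + (265.70) = -74.30 mGal
Bouguer slab correction = 0.04193 × 1.75 × 861.0 = 63.18 mGal
Simple Bouguer anomaly = -74.30 − (63.18) = -137.48 mGal
Complete Bouguer anomaly = -137.48 + 0.27 = -137.21 mGal

-137.2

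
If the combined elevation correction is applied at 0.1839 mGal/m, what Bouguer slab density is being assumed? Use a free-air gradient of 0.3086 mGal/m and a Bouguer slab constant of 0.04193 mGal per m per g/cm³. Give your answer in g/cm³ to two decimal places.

0.1839 = 0.3086 − 0.04193 × ρ
ρ = (0.3086 − 0.1839) / 0.04193 = 2.97 g/cm³

2.97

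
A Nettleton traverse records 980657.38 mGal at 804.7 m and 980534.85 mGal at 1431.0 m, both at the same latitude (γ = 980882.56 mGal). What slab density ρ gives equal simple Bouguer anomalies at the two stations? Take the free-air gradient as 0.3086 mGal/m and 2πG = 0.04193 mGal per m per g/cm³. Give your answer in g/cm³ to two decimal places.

2.69

Δg_obs = 980534.85 − 980657.38 = -122.53 mGal over Δh = 1431.0 − 804.7 = 626.3 m
Equal Bouguer anomalies ⇒ Δg_obs + (0.3086 − 0.04193ρ)·Δh = 0
0.3086 − 0.04193ρ = −Δg_obs/Δh = 0.19564
ρ = (0.3086 − 0.19564) / 0.04193 = 2.69 g/cm³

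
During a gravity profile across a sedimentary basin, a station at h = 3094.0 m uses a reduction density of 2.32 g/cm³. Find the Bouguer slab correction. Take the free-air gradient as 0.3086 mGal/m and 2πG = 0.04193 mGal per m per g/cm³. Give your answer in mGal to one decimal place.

301.0

Bouguer slab correction = 0.04193 × 2.32 × 3094.0 = 301.0 mGal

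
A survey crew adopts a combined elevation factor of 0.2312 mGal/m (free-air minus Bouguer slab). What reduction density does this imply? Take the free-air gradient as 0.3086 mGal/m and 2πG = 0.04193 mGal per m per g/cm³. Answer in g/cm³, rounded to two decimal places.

0.2312 = 0.3086 − 0.04193 × ρ
ρ = (0.3086 − 0.2312) / 0.04193 = 1.85 g/cm³

1.85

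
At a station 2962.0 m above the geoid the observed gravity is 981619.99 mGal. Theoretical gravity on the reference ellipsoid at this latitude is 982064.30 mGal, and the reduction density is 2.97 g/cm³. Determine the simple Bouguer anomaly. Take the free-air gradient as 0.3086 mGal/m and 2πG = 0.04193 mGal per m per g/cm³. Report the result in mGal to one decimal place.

100.9

Free-air correction = 0.3086 × 2962.0 = 914.07 mGal
Free-air anomaly = 981619.99 − 982064.30 + (914.07) = 469.76 mGal
Bouguer slab correction = 0.04193 × 2.97 × 2962.0 = 368.86 mGal
Simple Bouguer anomaly = 469.76 − (368.86) = 100.90 mGal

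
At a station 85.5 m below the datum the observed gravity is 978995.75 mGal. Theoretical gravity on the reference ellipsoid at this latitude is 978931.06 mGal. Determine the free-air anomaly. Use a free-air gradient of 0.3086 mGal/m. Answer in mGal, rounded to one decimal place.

Free-air correction = 0.3086 × -85.5 = -26.39 mGal
Free-air anomaly = 978995.75 − 978931.06 + (-26.39) = 38.30 mGal

38.3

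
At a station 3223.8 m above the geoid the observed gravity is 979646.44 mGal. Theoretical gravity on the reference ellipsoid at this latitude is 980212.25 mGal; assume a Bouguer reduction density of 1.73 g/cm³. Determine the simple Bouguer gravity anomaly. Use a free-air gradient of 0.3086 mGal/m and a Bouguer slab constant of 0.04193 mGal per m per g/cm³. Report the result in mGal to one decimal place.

195.2

Free-air correction = 0.3086 × 3223.8 = 994.86 mGal
Free-air anomaly = 979646.44 − 980212.25 + (994.86) = 429.05 mGal
Bouguer slab correction = 0.04193 × 1.73 × 3223.8 = 233.85 mGal
Simple Bouguer anomaly = 429.05 − (233.85) = 195.20 mGal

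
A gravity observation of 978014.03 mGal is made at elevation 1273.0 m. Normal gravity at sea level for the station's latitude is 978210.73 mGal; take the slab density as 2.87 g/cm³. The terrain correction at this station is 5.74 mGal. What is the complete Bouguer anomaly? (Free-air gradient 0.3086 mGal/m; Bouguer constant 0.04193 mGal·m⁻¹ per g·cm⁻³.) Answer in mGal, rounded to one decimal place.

Free-air correction = 0.3086 × 1273.0 = 392.85 mGal
Free-air anomaly = 978014.03 − 978210.73 + (392.85) = 196.15 mGal
Bouguer slab correction = 0.04193 × 2.87 × 1273.0 = 153.19 mGal
Simple Bouguer anomaly = 196.15 − (153.19) = 42.96 mGal
Complete Bouguer anomaly = 42.96 + 5.74 = 48.70 mGal

48.7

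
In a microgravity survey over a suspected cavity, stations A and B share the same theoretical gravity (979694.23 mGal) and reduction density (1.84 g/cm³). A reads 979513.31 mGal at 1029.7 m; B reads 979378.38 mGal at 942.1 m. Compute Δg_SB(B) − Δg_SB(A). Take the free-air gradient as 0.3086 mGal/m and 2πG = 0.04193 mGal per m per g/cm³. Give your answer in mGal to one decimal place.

Δg_SB(A) = 979513.31 − 979694.23 + 0.3086×1029.7 − 0.04193×1.84×1029.7 = 57.40 mGal
Δg_SB(B) = 979378.38 − 979694.23 + 0.3086×942.1 − 0.04193×1.84×942.1 = -97.80 mGal
Difference = -97.80 − (57.40) = -155.20 mGal

-155.2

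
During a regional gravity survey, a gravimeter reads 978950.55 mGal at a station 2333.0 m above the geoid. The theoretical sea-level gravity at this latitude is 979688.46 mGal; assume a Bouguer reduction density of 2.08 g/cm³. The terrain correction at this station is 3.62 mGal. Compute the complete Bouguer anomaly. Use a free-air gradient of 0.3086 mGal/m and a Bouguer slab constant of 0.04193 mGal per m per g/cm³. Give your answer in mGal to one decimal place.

Free-air correction = 0.3086 × 2333.0 = 719.96 mGal
Free-air anomaly = 978950.55 − 979688.46 + (719.96) = -17.95 mGal
Bouguer slab correction = 0.04193 × 2.08 × 2333.0 = 203.47 mGal
Simple Bouguer anomaly = -17.95 − (203.47) = -221.42 mGal
Complete Bouguer anomaly = -221.42 + 3.62 = -217.80 mGal

-217.8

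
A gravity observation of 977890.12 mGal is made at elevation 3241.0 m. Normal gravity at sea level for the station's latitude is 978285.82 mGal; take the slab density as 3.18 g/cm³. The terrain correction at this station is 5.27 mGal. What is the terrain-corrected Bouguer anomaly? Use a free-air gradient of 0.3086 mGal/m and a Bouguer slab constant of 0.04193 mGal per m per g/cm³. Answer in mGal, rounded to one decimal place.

177.6

Free-air correction = 0.3086 × 3241.0 = 1000.17 mGal
Free-air anomaly = 977890.12 − 978285.82 + (1000.17) = 604.47 mGal
Bouguer slab correction = 0.04193 × 3.18 × 3241.0 = 432.15 mGal
Simple Bouguer anomaly = 604.47 − (432.15) = 172.32 mGal
Complete Bouguer anomaly = 172.32 + 5.27 = 177.59 mGal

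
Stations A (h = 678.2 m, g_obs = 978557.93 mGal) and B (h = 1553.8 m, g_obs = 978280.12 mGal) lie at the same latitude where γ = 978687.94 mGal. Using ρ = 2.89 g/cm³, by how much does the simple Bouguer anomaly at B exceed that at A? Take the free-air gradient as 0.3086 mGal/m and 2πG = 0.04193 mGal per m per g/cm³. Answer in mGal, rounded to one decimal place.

-113.7

Δg_SB(A) = 978557.93 − 978687.94 + 0.3086×678.2 − 0.04193×2.89×678.2 = -2.90 mGal
Δg_SB(B) = 978280.12 − 978687.94 + 0.3086×1553.8 − 0.04193×2.89×1553.8 = -116.60 mGal
Difference = -116.60 − (-2.90) = -113.70 mGal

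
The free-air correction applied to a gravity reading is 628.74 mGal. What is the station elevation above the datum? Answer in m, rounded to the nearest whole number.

2037

h = 628.74 / 0.3086 = 2037.39 m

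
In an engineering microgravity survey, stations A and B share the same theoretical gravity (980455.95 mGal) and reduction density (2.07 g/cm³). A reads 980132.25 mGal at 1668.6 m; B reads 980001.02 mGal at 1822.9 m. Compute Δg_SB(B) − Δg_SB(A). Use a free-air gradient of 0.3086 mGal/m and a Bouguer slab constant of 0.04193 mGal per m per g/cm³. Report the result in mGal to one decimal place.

-97.0

Δg_SB(A) = 980132.25 − 980455.95 + 0.3086×1668.6 − 0.04193×2.07×1668.6 = 46.40 mGal
Δg_SB(B) = 980001.02 − 980455.95 + 0.3086×1822.9 − 0.04193×2.07×1822.9 = -50.60 mGal
Difference = -50.60 − (46.40) = -97.00 mGal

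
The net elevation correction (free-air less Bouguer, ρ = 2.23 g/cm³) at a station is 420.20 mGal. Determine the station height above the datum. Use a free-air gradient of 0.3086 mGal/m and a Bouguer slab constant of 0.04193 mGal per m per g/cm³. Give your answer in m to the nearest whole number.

Combined gradient = 0.3086 − 0.04193 × 2.23 = 0.2150961 mGal/m
h = 420.20 / 0.2150961 = 1953.55 m

1954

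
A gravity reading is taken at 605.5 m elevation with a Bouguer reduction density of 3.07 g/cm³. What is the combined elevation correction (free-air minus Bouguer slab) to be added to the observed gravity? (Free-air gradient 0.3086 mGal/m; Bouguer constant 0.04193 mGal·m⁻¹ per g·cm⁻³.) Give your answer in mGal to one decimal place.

Combined gradient = 0.3086 − 0.04193 × 3.07 = 0.1798749 mGal/m
Combined elevation correction = 0.1798749 × 605.5 = 108.9 mGal

108.9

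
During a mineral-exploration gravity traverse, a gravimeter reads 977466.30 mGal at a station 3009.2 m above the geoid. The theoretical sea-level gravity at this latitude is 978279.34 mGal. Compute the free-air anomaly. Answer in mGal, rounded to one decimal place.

Free-air correction = 0.3086 × 3009.2 = 928.64 mGal
Free-air anomaly = 977466.30 − 978279.34 + (928.64) = 115.60 mGal

115.6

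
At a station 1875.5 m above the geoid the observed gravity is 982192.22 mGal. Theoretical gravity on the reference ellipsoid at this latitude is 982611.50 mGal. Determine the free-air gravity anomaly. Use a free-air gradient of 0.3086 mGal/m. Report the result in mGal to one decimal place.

Free-air correction = 0.3086 × 1875.5 = 578.78 mGal
Free-air anomaly = 982192.22 − 982611.50 + (578.78) = 159.50 mGal

159.5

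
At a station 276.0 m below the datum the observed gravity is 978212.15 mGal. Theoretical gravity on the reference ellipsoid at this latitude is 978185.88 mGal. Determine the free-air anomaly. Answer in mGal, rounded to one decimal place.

Free-air correction = 0.3086 × -276.0 = -85.17 mGal
Free-air anomaly = 978212.15 − 978185.88 + (-85.17) = -58.90 mGal

-58.9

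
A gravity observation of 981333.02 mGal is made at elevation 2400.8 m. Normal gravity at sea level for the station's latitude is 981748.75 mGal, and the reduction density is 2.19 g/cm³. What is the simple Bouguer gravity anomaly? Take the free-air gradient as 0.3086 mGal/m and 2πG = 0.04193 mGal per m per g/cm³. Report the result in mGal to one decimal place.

Free-air correction = 0.3086 × 2400.8 = 740.89 mGal
Free-air anomaly = 981333.02 − 981748.75 + (740.89) = 325.16 mGal
Bouguer slab correction = 0.04193 × 2.19 × 2400.8 = 220.46 mGal
Simple Bouguer anomaly = 325.16 − (220.46) = 104.70 mGal

104.7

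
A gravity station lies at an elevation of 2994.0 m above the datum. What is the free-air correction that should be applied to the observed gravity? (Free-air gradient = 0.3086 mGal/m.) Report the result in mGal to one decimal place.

Free-air correction = 0.3086 × 2994.0 = 923.9 mGal

923.9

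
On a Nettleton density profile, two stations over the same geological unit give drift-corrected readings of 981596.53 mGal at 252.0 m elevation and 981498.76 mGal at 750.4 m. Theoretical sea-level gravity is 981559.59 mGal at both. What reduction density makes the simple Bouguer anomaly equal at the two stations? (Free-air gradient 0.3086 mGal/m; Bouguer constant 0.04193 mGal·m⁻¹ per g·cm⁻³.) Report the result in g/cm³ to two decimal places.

Δg_obs = 981498.76 − 981596.53 = -97.77 mGal over Δh = 750.4 − 252.0 = 498.4 m
Equal Bouguer anomalies ⇒ Δg_obs + (0.3086 − 0.04193ρ)·Δh = 0
0.3086 − 0.04193ρ = −Δg_obs/Δh = 0.19617
ρ = (0.3086 − 0.19617) / 0.04193 = 2.68 g/cm³

2.68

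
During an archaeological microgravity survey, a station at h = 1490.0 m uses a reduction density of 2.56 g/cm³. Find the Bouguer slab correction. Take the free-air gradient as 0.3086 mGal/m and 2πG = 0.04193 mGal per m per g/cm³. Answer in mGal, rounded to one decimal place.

159.9

Bouguer slab correction = 0.04193 × 2.56 × 1490.0 = 159.9 mGal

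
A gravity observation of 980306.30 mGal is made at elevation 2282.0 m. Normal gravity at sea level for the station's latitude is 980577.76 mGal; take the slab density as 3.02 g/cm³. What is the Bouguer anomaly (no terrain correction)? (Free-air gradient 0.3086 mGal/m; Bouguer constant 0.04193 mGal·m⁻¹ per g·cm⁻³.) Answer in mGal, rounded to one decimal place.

143.8

Free-air correction = 0.3086 × 2282.0 = 704.23 mGal
Free-air anomaly = 980306.30 − 980577.76 + (704.23) = 432.77 mGal
Bouguer slab correction = 0.04193 × 3.02 × 2282.0 = 288.97 mGal
Simple Bouguer anomaly = 432.77 − (288.97) = 143.80 mGal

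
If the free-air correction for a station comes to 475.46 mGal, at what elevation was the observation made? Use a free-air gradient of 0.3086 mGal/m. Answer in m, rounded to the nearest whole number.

1541

h = 475.46 / 0.3086 = 1540.70 m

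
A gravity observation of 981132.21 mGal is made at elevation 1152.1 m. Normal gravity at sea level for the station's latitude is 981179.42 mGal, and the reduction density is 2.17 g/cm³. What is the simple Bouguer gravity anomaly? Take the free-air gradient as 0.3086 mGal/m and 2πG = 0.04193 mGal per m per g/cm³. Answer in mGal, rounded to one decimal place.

Free-air correction = 0.3086 × 1152.1 = 355.54 mGal
Free-air anomaly = 981132.21 − 981179.42 + (355.54) = 308.33 mGal
Bouguer slab correction = 0.04193 × 2.17 × 1152.1 = 104.83 mGal
Simple Bouguer anomaly = 308.33 − (104.83) = 203.50 mGal

203.5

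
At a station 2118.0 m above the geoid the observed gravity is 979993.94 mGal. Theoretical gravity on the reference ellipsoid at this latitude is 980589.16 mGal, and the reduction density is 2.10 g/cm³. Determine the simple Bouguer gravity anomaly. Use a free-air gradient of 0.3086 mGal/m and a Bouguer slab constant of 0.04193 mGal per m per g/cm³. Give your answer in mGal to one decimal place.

-128.1

Free-air correction = 0.3086 × 2118.0 = 653.61 mGal
Free-air anomaly = 979993.94 − 980589.16 + (653.61) = 58.39 mGal
Bouguer slab correction = 0.04193 × 2.10 × 2118.0 = 186.50 mGal
Simple Bouguer anomaly = 58.39 − (186.50) = -128.11 mGal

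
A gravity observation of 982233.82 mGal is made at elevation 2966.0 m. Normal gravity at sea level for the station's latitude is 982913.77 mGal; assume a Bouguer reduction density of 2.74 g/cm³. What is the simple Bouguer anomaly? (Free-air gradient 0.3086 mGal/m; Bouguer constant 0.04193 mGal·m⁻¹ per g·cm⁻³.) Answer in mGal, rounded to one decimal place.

Free-air correction = 0.3086 × 2966.0 = 915.31 mGal
Free-air anomaly = 982233.82 − 982913.77 + (915.31) = 235.36 mGal
Bouguer slab correction = 0.04193 × 2.74 × 2966.0 = 340.76 mGal
Simple Bouguer anomaly = 235.36 − (340.76) = -105.40 mGal

-105.4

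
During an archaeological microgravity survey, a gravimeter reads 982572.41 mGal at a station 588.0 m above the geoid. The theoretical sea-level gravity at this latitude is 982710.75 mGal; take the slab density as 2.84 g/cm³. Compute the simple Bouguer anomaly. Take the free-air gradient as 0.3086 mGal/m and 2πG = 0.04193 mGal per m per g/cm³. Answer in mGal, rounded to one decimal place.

-26.9

Free-air correction = 0.3086 × 588.0 = 181.46 mGal
Free-air anomaly = 982572.41 − 982710.75 + (181.46) = 43.12 mGal
Bouguer slab correction = 0.04193 × 2.84 × 588.0 = 70.02 mGal
Simple Bouguer anomaly = 43.12 − (70.02) = -26.90 mGal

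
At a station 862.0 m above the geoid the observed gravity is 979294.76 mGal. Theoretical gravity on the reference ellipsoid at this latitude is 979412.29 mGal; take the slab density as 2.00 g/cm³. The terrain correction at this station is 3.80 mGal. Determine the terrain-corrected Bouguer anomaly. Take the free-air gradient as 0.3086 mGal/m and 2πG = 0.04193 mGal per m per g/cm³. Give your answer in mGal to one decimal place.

80.0

Free-air correction = 0.3086 × 862.0 = 266.01 mGal
Free-air anomaly = 979294.76 − 979412.29 + (266.01) = 148.48 mGal
Bouguer slab correction = 0.04193 × 2.00 × 862.0 = 72.29 mGal
Simple Bouguer anomaly = 148.48 − (72.29) = 76.19 mGal
Complete Bouguer anomaly = 76.19 + 3.80 = 79.99 mGal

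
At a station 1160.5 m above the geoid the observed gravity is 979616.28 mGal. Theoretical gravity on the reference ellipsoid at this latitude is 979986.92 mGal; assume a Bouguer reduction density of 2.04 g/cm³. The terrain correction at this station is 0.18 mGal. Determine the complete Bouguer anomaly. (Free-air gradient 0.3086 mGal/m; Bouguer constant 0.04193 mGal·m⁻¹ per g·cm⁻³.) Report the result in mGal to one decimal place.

Free-air correction = 0.3086 × 1160.5 = 358.13 mGal
Free-air anomaly = 979616.28 − 979986.92 + (358.13) = -12.51 mGal
Bouguer slab correction = 0.04193 × 2.04 × 1160.5 = 99.27 mGal
Simple Bouguer anomaly = -12.51 − (99.27) = -111.78 mGal
Complete Bouguer anomaly = -111.78 + 0.18 = -111.60 mGal

-111.6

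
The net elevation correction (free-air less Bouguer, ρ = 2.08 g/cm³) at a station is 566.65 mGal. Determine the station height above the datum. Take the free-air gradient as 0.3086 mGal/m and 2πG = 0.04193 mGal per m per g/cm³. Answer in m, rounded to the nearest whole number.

2560

Combined gradient = 0.3086 − 0.04193 × 2.08 = 0.2213856 mGal/m
h = 566.65 / 0.2213856 = 2559.56 m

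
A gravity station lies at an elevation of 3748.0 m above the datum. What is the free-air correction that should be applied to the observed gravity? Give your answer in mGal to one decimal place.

Free-air correction = 0.3086 × 3748.0 = 1156.6 mGal

1156.6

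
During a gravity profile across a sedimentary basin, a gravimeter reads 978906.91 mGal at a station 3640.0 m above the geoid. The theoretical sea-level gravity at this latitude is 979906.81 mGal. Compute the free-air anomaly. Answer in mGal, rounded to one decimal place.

123.4

Free-air correction = 0.3086 × 3640.0 = 1123.30 mGal
Free-air anomaly = 978906.91 − 979906.81 + (1123.30) = 123.40 mGal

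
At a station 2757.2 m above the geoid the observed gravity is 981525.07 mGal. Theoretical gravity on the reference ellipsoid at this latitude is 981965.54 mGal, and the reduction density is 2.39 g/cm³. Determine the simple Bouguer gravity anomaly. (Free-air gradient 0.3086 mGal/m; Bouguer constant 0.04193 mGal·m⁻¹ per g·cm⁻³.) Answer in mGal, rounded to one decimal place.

Free-air correction = 0.3086 × 2757.2 = 850.87 mGal
Free-air anomaly = 981525.07 − 981965.54 + (850.87) = 410.40 mGal
Bouguer slab correction = 0.04193 × 2.39 × 2757.2 = 276.31 mGal
Simple Bouguer anomaly = 410.40 − (276.31) = 134.09 mGal

134.1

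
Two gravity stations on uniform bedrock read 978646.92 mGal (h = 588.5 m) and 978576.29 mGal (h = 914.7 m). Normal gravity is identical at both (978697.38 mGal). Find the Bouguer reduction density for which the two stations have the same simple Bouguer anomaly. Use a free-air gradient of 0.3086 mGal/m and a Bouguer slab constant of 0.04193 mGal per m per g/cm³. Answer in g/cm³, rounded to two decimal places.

Δg_obs = 978576.29 − 978646.92 = -70.63 mGal over Δh = 914.7 − 588.5 = 326.2 m
Equal Bouguer anomalies ⇒ Δg_obs + (0.3086 − 0.04193ρ)·Δh = 0
0.3086 − 0.04193ρ = −Δg_obs/Δh = 0.21652
ρ = (0.3086 − 0.21652) / 0.04193 = 2.20 g/cm³

2.20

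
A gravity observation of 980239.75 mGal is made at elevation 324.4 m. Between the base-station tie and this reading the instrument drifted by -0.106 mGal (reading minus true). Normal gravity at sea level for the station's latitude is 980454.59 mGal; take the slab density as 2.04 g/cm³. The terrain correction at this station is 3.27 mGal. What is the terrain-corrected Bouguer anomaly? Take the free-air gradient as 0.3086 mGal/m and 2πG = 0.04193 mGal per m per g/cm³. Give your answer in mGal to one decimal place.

Drift-corrected reading = 980239.75 − (-0.106) = 980239.856 mGal
Free-air correction = 0.3086 × 324.4 = 100.11 mGal
Free-air anomaly = 980239.856 − 980454.59 + (100.11) = -114.624 mGal
Bouguer slab correction = 0.04193 × 2.04 × 324.4 = 27.75 mGal
Simple Bouguer anomaly = -114.624 − (27.75) = -142.374 mGal
Complete Bouguer anomaly = -142.374 + 3.27 = -139.104 mGal

-139.1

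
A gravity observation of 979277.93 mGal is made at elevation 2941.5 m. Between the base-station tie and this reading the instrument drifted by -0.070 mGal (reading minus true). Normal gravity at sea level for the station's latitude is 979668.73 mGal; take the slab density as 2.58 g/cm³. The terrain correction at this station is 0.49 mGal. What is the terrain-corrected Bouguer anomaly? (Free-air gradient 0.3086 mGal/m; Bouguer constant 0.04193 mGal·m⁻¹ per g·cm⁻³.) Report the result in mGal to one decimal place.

199.3

Drift-corrected reading = 979277.93 − (-0.070) = 979278.000 mGal
Free-air correction = 0.3086 × 2941.5 = 907.75 mGal
Free-air anomaly = 979278.000 − 979668.73 + (907.75) = 517.020 mGal
Bouguer slab correction = 0.04193 × 2.58 × 2941.5 = 318.21 mGal
Simple Bouguer anomaly = 517.020 − (318.21) = 198.810 mGal
Complete Bouguer anomaly = 198.810 + 0.49 = 199.300 mGal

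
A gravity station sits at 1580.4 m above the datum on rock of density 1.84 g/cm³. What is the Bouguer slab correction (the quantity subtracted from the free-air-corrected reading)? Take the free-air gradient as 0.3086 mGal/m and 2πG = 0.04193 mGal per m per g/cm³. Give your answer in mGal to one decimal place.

Bouguer slab correction = 0.04193 × 1.84 × 1580.4 = 121.9 mGal

121.9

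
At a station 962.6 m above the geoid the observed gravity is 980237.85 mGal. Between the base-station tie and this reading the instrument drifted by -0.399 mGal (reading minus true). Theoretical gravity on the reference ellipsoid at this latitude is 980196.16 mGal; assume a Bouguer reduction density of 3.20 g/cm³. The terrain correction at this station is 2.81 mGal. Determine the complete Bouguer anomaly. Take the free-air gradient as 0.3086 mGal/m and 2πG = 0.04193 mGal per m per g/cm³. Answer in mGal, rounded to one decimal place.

212.8

Drift-corrected reading = 980237.85 − (-0.399) = 980238.249 mGal
Free-air correction = 0.3086 × 962.6 = 297.06 mGal
Free-air anomaly = 980238.249 − 980196.16 + (297.06) = 339.149 mGal
Bouguer slab correction = 0.04193 × 3.20 × 962.6 = 129.16 mGal
Simple Bouguer anomaly = 339.149 − (129.16) = 209.989 mGal
Complete Bouguer anomaly = 209.989 + 2.81 = 212.799 mGal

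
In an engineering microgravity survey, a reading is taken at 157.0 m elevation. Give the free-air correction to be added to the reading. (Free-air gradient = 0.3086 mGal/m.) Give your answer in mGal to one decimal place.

Free-air correction = 0.3086 × 157.0 = 48.5 mGal

48.5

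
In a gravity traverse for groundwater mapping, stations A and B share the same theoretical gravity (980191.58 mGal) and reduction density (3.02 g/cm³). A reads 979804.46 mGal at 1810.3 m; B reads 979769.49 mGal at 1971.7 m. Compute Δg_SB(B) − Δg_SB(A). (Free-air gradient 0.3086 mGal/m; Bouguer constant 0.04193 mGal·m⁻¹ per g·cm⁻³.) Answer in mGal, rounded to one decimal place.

Δg_SB(A) = 979804.46 − 980191.58 + 0.3086×1810.3 − 0.04193×3.02×1810.3 = -57.70 mGal
Δg_SB(B) = 979769.49 − 980191.58 + 0.3086×1971.7 − 0.04193×3.02×1971.7 = -63.30 mGal
Difference = -63.30 − (-57.70) = -5.60 mGal

-5.6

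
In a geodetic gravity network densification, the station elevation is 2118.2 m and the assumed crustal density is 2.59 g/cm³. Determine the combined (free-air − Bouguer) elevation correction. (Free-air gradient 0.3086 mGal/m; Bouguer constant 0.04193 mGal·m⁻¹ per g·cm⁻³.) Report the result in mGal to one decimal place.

Combined gradient = 0.3086 − 0.04193 × 2.59 = 0.2000013 mGal/m
Combined elevation correction = 0.2000013 × 2118.2 = 423.6 mGal

423.6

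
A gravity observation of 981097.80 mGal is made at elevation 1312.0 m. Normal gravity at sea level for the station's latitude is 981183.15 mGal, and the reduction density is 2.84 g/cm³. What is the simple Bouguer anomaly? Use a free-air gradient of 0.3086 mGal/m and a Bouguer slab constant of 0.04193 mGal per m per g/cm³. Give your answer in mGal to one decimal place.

163.3

Free-air correction = 0.3086 × 1312.0 = 404.88 mGal
Free-air anomaly = 981097.80 − 981183.15 + (404.88) = 319.53 mGal
Bouguer slab correction = 0.04193 × 2.84 × 1312.0 = 156.23 mGal
Simple Bouguer anomaly = 319.53 − (156.23) = 163.30 mGal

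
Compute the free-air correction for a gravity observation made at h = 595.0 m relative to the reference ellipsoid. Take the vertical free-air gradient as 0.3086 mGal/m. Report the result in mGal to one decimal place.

183.6

Free-air correction = 0.3086 × 595.0 = 183.6 mGal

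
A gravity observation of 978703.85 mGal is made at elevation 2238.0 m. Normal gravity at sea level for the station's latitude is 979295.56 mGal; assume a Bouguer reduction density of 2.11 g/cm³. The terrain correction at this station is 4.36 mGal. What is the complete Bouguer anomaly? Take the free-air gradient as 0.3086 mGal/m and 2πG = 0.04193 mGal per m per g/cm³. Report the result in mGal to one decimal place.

Free-air correction = 0.3086 × 2238.0 = 690.65 mGal
Free-air anomaly = 978703.85 − 979295.56 + (690.65) = 98.94 mGal
Bouguer slab correction = 0.04193 × 2.11 × 2238.0 = 198.00 mGal
Simple Bouguer anomaly = 98.94 − (198.00) = -99.06 mGal
Complete Bouguer anomaly = -99.06 + 4.36 = -94.70 mGal

-94.7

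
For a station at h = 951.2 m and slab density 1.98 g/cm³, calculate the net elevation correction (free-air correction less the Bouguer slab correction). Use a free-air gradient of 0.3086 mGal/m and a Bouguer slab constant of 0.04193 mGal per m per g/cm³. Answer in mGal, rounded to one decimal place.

214.6

Combined gradient = 0.3086 − 0.04193 × 1.98 = 0.2255786 mGal/m
Combined elevation correction = 0.2255786 × 951.2 = 214.6 mGal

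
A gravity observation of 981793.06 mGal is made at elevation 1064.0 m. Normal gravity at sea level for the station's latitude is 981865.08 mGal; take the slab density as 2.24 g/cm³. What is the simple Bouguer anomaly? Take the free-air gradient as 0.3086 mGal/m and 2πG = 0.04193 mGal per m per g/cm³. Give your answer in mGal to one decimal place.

Free-air correction = 0.3086 × 1064.0 = 328.35 mGal
Free-air anomaly = 981793.06 − 981865.08 + (328.35) = 256.33 mGal
Bouguer slab correction = 0.04193 × 2.24 × 1064.0 = 99.93 mGal
Simple Bouguer anomaly = 256.33 − (99.93) = 156.40 mGal

156.4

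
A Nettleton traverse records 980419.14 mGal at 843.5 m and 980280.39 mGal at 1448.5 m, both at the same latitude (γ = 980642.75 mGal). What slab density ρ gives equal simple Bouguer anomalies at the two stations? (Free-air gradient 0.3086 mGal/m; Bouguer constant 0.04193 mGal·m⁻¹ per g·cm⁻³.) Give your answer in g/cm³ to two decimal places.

Δg_obs = 980280.39 − 980419.14 = -138.75 mGal over Δh = 1448.5 − 843.5 = 605.0 m
Equal Bouguer anomalies ⇒ Δg_obs + (0.3086 − 0.04193ρ)·Δh = 0
0.3086 − 0.04193ρ = −Δg_obs/Δh = 0.22934
ρ = (0.3086 − 0.22934) / 0.04193 = 1.89 g/cm³

1.89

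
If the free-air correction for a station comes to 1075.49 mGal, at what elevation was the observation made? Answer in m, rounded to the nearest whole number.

h = 1075.49 / 0.3086 = 3485.06 m

3485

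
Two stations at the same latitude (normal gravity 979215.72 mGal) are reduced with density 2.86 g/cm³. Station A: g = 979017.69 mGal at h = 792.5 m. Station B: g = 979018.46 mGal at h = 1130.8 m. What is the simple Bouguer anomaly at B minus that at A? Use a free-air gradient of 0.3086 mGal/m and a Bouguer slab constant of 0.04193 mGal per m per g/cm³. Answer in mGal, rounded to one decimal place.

64.6

Δg_SB(A) = 979017.69 − 979215.72 + 0.3086×792.5 − 0.04193×2.86×792.5 = -48.50 mGal
Δg_SB(B) = 979018.46 − 979215.72 + 0.3086×1130.8 − 0.04193×2.86×1130.8 = 16.10 mGal
Difference = 16.10 − (-48.50) = 64.60 mGal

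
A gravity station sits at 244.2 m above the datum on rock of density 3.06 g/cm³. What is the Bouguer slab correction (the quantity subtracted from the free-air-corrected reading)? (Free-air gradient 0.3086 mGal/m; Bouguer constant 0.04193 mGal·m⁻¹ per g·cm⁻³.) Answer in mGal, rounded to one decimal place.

Bouguer slab correction = 0.04193 × 3.06 × 244.2 = 31.3 mGal

31.3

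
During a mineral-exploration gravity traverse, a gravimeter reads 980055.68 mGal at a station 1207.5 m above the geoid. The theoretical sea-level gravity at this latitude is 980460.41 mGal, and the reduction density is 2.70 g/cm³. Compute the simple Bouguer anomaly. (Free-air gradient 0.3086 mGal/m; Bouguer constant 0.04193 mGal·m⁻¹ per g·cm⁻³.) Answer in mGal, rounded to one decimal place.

-168.8

Free-air correction = 0.3086 × 1207.5 = 372.63 mGal
Free-air anomaly = 980055.68 − 980460.41 + (372.63) = -32.10 mGal
Bouguer slab correction = 0.04193 × 2.70 × 1207.5 = 136.70 mGal
Simple Bouguer anomaly = -32.10 − (136.70) = -168.80 mGal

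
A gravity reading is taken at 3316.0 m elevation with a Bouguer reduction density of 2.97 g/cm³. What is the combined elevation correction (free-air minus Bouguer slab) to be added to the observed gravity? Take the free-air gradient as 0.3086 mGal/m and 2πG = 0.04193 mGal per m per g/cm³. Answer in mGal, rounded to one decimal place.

610.4

Combined gradient = 0.3086 − 0.04193 × 2.97 = 0.1840679 mGal/m
Combined elevation correction = 0.1840679 × 3316.0 = 610.4 mGal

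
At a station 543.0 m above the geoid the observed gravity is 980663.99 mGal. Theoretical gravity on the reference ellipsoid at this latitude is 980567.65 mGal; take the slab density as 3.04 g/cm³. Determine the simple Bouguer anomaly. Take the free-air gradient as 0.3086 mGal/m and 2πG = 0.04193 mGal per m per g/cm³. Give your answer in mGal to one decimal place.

194.7

Free-air correction = 0.3086 × 543.0 = 167.57 mGal
Free-air anomaly = 980663.99 − 980567.65 + (167.57) = 263.91 mGal
Bouguer slab correction = 0.04193 × 3.04 × 543.0 = 69.21 mGal
Simple Bouguer anomaly = 263.91 − (69.21) = 194.70 mGal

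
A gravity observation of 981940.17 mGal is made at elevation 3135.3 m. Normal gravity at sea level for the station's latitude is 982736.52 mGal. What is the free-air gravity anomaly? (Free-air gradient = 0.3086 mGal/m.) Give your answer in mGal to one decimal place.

Free-air correction = 0.3086 × 3135.3 = 967.55 mGal
Free-air anomaly = 981940.17 − 982736.52 + (967.55) = 171.20 mGal

171.2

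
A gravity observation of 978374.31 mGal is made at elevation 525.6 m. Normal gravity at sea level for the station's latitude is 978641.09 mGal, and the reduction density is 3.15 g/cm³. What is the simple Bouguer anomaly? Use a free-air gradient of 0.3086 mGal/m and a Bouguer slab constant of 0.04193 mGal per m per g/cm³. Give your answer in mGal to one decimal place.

Free-air correction = 0.3086 × 525.6 = 162.20 mGal
Free-air anomaly = 978374.31 − 978641.09 + (162.20) = -104.58 mGal
Bouguer slab correction = 0.04193 × 3.15 × 525.6 = 69.42 mGal
Simple Bouguer anomaly = -104.58 − (69.42) = -174.00 mGal

-174.0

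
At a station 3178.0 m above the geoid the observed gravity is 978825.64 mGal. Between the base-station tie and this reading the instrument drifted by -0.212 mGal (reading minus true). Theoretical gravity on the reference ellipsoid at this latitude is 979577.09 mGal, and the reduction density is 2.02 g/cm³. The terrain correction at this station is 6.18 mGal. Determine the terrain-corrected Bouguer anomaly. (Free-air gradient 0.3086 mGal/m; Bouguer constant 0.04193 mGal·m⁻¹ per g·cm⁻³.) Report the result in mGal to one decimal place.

Drift-corrected reading = 978825.64 − (-0.212) = 978825.852 mGal
Free-air correction = 0.3086 × 3178.0 = 980.73 mGal
Free-air anomaly = 978825.852 − 979577.09 + (980.73) = 229.492 mGal
Bouguer slab correction = 0.04193 × 2.02 × 3178.0 = 269.17 mGal
Simple Bouguer anomaly = 229.492 − (269.17) = -39.678 mGal
Complete Bouguer anomaly = -39.678 + 6.18 = -33.498 mGal

-33.5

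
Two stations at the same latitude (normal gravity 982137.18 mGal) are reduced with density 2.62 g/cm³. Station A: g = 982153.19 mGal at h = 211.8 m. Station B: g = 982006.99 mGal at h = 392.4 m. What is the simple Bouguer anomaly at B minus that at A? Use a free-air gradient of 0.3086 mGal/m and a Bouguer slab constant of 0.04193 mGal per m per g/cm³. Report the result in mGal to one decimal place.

-110.3

Δg_SB(A) = 982153.19 − 982137.18 + 0.3086×211.8 − 0.04193×2.62×211.8 = 58.10 mGal
Δg_SB(B) = 982006.99 − 982137.18 + 0.3086×392.4 − 0.04193×2.62×392.4 = -52.20 mGal
Difference = -52.20 − (58.10) = -110.30 mGal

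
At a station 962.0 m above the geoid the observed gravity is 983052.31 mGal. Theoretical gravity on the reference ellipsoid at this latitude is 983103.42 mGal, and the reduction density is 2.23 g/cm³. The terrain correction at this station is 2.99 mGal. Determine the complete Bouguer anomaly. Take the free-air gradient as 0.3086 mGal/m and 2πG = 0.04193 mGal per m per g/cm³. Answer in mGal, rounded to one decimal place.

Free-air correction = 0.3086 × 962.0 = 296.87 mGal
Free-air anomaly = 983052.31 − 983103.42 + (296.87) = 245.76 mGal
Bouguer slab correction = 0.04193 × 2.23 × 962.0 = 89.95 mGal
Simple Bouguer anomaly = 245.76 − (89.95) = 155.81 mGal
Complete Bouguer anomaly = 155.81 + 2.99 = 158.80 mGal

158.8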